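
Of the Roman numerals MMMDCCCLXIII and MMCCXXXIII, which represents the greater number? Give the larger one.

MMMDCCCLXIII = 3863
MMCCXXXIII = 2233
3863 is larger

MMMDCCCLXIII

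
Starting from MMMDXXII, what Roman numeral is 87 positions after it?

MMMDXXII = 3522
3522 + 87 = 3609

MMMDCIX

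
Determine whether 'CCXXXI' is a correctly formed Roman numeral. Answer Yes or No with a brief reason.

'CCXXXI': Check the rules: uses only the symbols I, V, X, L, C, D, M; no symbol is repeated more than three times in a row; V, L and D each appear at most once; no smaller symbol precedes a larger one (values never increase from left to right). Value: C (100) + C (100) + X (10) + X (10) + X (10) + I (1) = 231. So it is a valid standard Roman numeral.

Yes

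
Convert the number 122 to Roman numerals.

Convert 122 to Roman numerals:
  122 contains 1×100 (C)
  22 contains 2×10 (XX)
  2 contains 2×1 (II)

CXXII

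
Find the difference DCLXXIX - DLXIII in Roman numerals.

DCLXXIX = 679
DLXIII = 563
679 - 563 = 116

CXVI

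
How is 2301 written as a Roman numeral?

Convert 2301 to Roman numerals:
  2301 contains 2×1000 (MM)
  301 contains 3×100 (CCC)
  1 contains 1×1 (I)

MMCCCI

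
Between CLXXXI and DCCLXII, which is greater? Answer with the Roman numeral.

CLXXXI = 181
DCCLXII = 762
762 is larger

DCCLXII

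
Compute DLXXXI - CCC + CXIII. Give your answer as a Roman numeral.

DLXXXI = 581, CCC = 300, CXIII = 113
581 - 300 = 281
281 + 113 = 394

CCCXCIV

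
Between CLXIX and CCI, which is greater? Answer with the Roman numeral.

CLXIX = 169
CCI = 201
201 is larger

CCI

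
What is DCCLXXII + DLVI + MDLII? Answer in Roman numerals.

DCCLXXII = 772, DLVI = 556, MDLII = 1552
772 + 556 = 1328
1328 + 1552 = 2880

MMDCCCLXXX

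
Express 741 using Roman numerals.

Convert 741 to Roman numerals:
  741 contains 1×500 (D)
  241 contains 2×100 (CC)
  41 contains 1×40 (XL)
  1 contains 1×1 (I)

DCCXLI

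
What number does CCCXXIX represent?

CCCXXIX: C=100, C=100, C=100, X=10, X=10, IX=9
100 + 100 + 100 + 10 + 10 + 9 = 329

329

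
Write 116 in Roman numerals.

Convert 116 to Roman numerals:
  116 contains 1×100 (C)
  16 contains 1×10 (X)
  6 contains 1×5 (V)
  1 contains 1×1 (I)

CXVI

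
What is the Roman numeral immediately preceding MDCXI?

MDCXI = 1611, so the previous integer is 1611 - 1 = 1610

MDCX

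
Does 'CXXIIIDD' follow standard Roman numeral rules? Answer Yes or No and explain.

'CXXIIIDD': D should not appear more than once

No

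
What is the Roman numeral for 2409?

Convert 2409 to Roman numerals:
  2409 contains 2×1000 (MM)
  409 contains 1×400 (CD)
  9 contains 1×9 (IX)

MMCDIX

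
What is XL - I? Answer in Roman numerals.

XL = 40
I = 1
40 - 1 = 39

XXXIX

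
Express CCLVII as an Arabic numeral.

CCLVII: C=100, C=100, L=50, V=5, I=1, I=1
100 + 100 + 50 + 5 + 1 + 1 = 257

257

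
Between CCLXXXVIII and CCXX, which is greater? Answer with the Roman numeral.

CCLXXXVIII = 288
CCXX = 220
288 is larger

CCLXXXVIII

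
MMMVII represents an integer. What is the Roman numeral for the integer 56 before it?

MMMVII = 3007
3007 - 56 = 2951

MMCMLI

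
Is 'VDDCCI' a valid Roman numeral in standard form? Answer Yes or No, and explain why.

'VDDCCI': D should not appear more than once

No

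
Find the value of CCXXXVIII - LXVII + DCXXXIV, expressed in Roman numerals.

CCXXXVIII = 238, LXVII = 67, DCXXXIV = 634
238 - 67 = 171
171 + 634 = 805

DCCCV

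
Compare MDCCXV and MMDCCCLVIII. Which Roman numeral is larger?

MDCCXV = 1715
MMDCCCLVIII = 2858
2858 is larger

MMDCCCLVIII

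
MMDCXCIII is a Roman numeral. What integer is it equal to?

MMDCXCIII: M=1000, M=1000, D=500, C=100, XC=90, I=1, I=1, I=1
1000 + 1000 + 500 + 100 + 90 + 1 + 1 + 1 = 2693

2693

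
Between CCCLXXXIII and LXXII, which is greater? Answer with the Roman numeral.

CCCLXXXIII = 383
LXXII = 72
383 is larger

CCCLXXXIII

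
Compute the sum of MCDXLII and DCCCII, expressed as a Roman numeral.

MCDXLII = 1442
DCCCII = 802
1442 + 802 = 2244

MMCCXLIV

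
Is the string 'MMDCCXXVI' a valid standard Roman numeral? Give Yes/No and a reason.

'MMDCCXXVI': Check the rules: uses only the symbols I, V, X, L, C, D, M; no symbol is repeated more than three times in a row; V, L and D each appear at most once; no smaller symbol precedes a larger one (values never increase from left to right). Value: M (1000) + M (1000) + D (500) + C (100) + C (100) + X (10) + X (10) + V (5) + I (1) = 2726. So it is a valid standard Roman numeral.

Yes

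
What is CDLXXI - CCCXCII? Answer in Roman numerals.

CDLXXI = 471
CCCXCII = 392
471 - 392 = 79

LXXIX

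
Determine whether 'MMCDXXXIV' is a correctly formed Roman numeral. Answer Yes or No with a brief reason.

'MMCDXXXIV': Check the rules: uses only the symbols I, V, X, L, C, D, M; no symbol is repeated more than three times in a row; V, L and D each appear at most once; the only places a smaller symbol precedes a larger one are the allowed subtractive pairs CD, IV, the symbol right after such a pair (if any) is smaller than the pair's first symbol, and otherwise the values never increase from left to right. Value: M (1000) + M (1000) + CD (400) + X (10) + X (10) + X (10) + IV (4) = 2434. So it is a valid standard Roman numeral.

Yes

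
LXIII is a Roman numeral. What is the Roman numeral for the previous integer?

LXIII = 63, so the previous integer is 63 - 1 = 62

LXII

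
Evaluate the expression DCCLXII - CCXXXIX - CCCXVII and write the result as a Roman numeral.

DCCLXII = 762, CCXXXIX = 239, CCCXVII = 317
762 - 239 = 523
523 - 317 = 206

CCVI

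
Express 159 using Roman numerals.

Convert 159 to Roman numerals:
  159 contains 1×100 (C)
  59 contains 1×50 (L)
  9 contains 1×9 (IX)

CLIX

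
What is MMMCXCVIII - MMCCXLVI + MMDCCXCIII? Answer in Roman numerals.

MMMCXCVIII = 3198, MMCCXLVI = 2246, MMDCCXCIII = 2793
3198 - 2246 = 952
952 + 2793 = 3745

MMMDCCXLV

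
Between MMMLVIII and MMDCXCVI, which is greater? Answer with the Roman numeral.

MMMLVIII = 3058
MMDCXCVI = 2696
3058 is larger

MMMLVIII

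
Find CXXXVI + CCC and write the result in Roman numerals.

CXXXVI = 136
CCC = 300
136 + 300 = 436

CDXXXVI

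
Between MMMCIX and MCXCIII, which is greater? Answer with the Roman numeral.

MMMCIX = 3109
MCXCIII = 1193
3109 is larger

MMMCIX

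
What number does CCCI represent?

CCCI: C=100, C=100, C=100, I=1
100 + 100 + 100 + 1 = 301

301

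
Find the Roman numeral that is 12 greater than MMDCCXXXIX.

MMDCCXXXIX = 2739
2739 + 12 = 2751

MMDCCLI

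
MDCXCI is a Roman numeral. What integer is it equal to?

MDCXCI: M=1000, D=500, C=100, XC=90, I=1
1000 + 500 + 100 + 90 + 1 = 1691

1691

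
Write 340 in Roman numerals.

Convert 340 to Roman numerals:
  340 contains 3×100 (CCC)
  40 contains 1×40 (XL)

CCCXL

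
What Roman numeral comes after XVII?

XVII = 17; next is 18

XVIII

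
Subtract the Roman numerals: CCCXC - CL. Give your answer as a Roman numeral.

CCCXC = 390
CL = 150
390 - 150 = 240

CCXL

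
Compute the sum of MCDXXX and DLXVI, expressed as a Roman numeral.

MCDXXX = 1430
DLXVI = 566
1430 + 566 = 1996

MCMXCVI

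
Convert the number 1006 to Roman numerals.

Convert 1006 to Roman numerals:
  1006 contains 1×1000 (M)
  6 contains 1×5 (V)
  1 contains 1×1 (I)

MVI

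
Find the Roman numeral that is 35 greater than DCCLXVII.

DCCLXVII = 767
767 + 35 = 802

DCCCII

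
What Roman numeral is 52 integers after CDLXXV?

CDLXXV = 475
475 + 52 = 527

DXXVII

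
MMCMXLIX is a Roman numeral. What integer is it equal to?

MMCMXLIX: M=1000, M=1000, CM=900, XL=40, IX=9
1000 + 1000 + 900 + 40 + 9 = 2949

2949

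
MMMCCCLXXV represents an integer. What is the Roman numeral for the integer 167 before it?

MMMCCCLXXV = 3375
3375 - 167 = 3208

MMMCCVIII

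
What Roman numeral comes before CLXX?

CLXX = 170; previous is 169

CLXIX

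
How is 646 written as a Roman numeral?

Convert 646 to Roman numerals:
  646 contains 1×500 (D)
  146 contains 1×100 (C)
  46 contains 1×40 (XL)
  6 contains 1×5 (V)
  1 contains 1×1 (I)

DCXLVI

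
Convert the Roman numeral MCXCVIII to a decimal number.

MCXCVIII: M=1000, C=100, XC=90, V=5, I=1, I=1, I=1
1000 + 100 + 90 + 5 + 1 + 1 + 1 = 1198

1198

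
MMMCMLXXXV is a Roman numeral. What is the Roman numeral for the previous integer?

MMMCMLXXXV = 3985; previous is 3984

MMMCMLXXXIV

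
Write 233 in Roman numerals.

Convert 233 to Roman numerals:
  233 contains 2×100 (CC)
  33 contains 3×10 (XXX)
  3 contains 3×1 (III)

CCXXXIII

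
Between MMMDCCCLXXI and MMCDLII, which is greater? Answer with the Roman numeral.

MMMDCCCLXXI = 3871
MMCDLII = 2452
3871 is larger

MMMDCCCLXXI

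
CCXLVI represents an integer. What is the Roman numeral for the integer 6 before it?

CCXLVI = 246
246 - 6 = 240

CCXL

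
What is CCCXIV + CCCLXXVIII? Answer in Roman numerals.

CCCXIV = 314
CCCLXXVIII = 378
314 + 378 = 692

DCXCII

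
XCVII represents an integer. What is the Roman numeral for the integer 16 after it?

XCVII = 97
97 + 16 = 113

CXIII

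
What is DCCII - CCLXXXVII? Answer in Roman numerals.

DCCII = 702
CCLXXXVII = 287
702 - 287 = 415

CDXV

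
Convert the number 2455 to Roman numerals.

Convert 2455 to Roman numerals:
  2455 contains 2×1000 (MM)
  455 contains 1×400 (CD)
  55 contains 1×50 (L)
  5 contains 1×5 (V)

MMCDLV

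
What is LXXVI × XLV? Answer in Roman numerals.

LXXVI = 76
XLV = 45
76 × 45 = 3420

MMMCDXX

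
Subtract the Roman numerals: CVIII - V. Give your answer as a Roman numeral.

CVIII = 108
V = 5
108 - 5 = 103

CIII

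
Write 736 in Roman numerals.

Convert 736 to Roman numerals:
  736 contains 1×500 (D)
  236 contains 2×100 (CC)
  36 contains 3×10 (XXX)
  6 contains 1×5 (V)
  1 contains 1×1 (I)

DCCXXXVI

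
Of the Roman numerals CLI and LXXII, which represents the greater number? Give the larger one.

CLI = 151
LXXII = 72
151 is larger

CLI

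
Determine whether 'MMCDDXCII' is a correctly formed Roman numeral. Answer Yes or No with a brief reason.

'MMCDDXCII': D should not appear more than once

No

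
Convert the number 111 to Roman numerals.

Convert 111 to Roman numerals:
  111 contains 1×100 (C)
  11 contains 1×10 (X)
  1 contains 1×1 (I)

CXI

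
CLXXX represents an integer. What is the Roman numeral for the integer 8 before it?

CLXXX = 180
180 - 8 = 172

CLXXII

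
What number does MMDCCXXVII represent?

MMDCCXXVII: M=1000, M=1000, D=500, C=100, C=100, X=10, X=10, V=5, I=1, I=1
1000 + 1000 + 500 + 100 + 100 + 10 + 10 + 5 + 1 + 1 = 2727

2727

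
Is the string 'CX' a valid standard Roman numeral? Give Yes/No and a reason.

'CX': Check the rules: uses only the symbols I, V, X, L, C, D, M; no symbol is repeated more than three times in a row; V, L and D each appear at most once; no smaller symbol precedes a larger one (values never increase from left to right). Value: C (100) + X (10) = 110. So it is a valid standard Roman numeral.

Yes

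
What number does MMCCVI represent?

MMCCVI: M=1000, M=1000, C=100, C=100, V=5, I=1
1000 + 1000 + 100 + 100 + 5 + 1 = 2206

2206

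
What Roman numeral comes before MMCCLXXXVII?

MMCCLXXXVII = 2287; previous is 2286

MMCCLXXXVI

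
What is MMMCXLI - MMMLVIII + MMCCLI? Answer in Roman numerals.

MMMCXLI = 3141, MMMLVIII = 3058, MMCCLI = 2251
3141 - 3058 = 83
83 + 2251 = 2334

MMCCCXXXIV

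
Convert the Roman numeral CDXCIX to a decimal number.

CDXCIX: CD=400, XC=90, IX=9
400 + 90 + 9 = 499

499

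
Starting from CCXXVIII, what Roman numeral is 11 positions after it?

CCXXVIII = 228
228 + 11 = 239

CCXXXIX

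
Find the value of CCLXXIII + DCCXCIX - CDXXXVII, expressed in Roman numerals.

CCLXXIII = 273, DCCXCIX = 799, CDXXXVII = 437
273 + 799 = 1072
1072 - 437 = 635

DCXXXV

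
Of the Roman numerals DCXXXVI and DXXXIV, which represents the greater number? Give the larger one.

DCXXXVI = 636
DXXXIV = 534
636 is larger

DCXXXVI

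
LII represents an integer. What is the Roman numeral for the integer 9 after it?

LII = 52
52 + 9 = 61

LXI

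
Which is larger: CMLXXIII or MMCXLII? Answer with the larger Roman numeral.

CMLXXIII = 973
MMCXLII = 2142
2142 is larger

MMCXLII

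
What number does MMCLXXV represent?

MMCLXXV: M=1000, M=1000, C=100, L=50, X=10, X=10, V=5
1000 + 1000 + 100 + 50 + 10 + 10 + 5 = 2175

2175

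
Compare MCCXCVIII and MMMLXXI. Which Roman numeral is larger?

MCCXCVIII = 1298
MMMLXXI = 3071
3071 is larger

MMMLXXI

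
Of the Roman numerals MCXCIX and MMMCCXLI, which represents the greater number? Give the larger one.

MCXCIX = 1199
MMMCCXLI = 3241
3241 is larger

MMMCCXLI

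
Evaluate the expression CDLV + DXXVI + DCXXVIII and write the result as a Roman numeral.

CDLV = 455, DXXVI = 526, DCXXVIII = 628
455 + 526 = 981
981 + 628 = 1609

MDCIX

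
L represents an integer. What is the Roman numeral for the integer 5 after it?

L = 50
50 + 5 = 55

LV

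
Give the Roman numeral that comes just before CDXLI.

CDXLI = 441; previous is 440

CDXL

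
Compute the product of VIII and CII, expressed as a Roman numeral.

VIII = 8
CII = 102
8 × 102 = 816

DCCCXVI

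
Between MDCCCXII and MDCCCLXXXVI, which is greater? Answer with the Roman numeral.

MDCCCXII = 1812
MDCCCLXXXVI = 1886
1886 is larger

MDCCCLXXXVI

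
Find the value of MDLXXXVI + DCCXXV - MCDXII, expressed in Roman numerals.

MDLXXXVI = 1586, DCCXXV = 725, MCDXII = 1412
1586 + 725 = 2311
2311 - 1412 = 899

DCCCXCIX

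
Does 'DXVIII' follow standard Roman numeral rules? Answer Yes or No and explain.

'DXVIII': Check the rules: uses only the symbols I, V, X, L, C, D, M; no symbol is repeated more than three times in a row; V, L and D each appear at most once; no smaller symbol precedes a larger one (values never increase from left to right). Value: D (500) + X (10) + V (5) + I (1) + I (1) + I (1) = 518. So it is a valid standard Roman numeral.

Yes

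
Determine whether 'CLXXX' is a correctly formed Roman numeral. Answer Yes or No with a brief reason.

'CLXXX': Check the rules: uses only the symbols I, V, X, L, C, D, M; no symbol is repeated more than three times in a row; V, L and D each appear at most once; no smaller symbol precedes a larger one (values never increase from left to right). Value: C (100) + L (50) + X (10) + X (10) + X (10) = 180. So it is a valid standard Roman numeral.

Yes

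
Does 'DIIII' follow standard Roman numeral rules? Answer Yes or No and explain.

'DIIII': More than 3 consecutive I's

No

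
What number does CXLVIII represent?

CXLVIII: C=100, XL=40, V=5, I=1, I=1, I=1
100 + 40 + 5 + 1 + 1 + 1 = 148

148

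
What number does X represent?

X: X=10

10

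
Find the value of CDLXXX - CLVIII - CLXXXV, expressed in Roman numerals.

CDLXXX = 480, CLVIII = 158, CLXXXV = 185
480 - 158 = 322
322 - 185 = 137

CXXXVII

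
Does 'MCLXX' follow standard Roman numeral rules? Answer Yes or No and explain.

'MCLXX': Check the rules: uses only the symbols I, V, X, L, C, D, M; no symbol is repeated more than three times in a row; V, L and D each appear at most once; no smaller symbol precedes a larger one (values never increase from left to right). Value: M (1000) + C (100) + L (50) + X (10) + X (10) = 1170. So it is a valid standard Roman numeral.

Yes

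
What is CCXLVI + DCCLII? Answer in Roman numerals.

CCXLVI = 246
DCCLII = 752
246 + 752 = 998

CMXCVIII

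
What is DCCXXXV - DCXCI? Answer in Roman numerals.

DCCXXXV = 735
DCXCI = 691
735 - 691 = 44

XLIV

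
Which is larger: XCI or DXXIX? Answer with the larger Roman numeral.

XCI = 91
DXXIX = 529
529 is larger

DXXIX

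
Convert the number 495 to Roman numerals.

Convert 495 to Roman numerals:
  495 contains 1×400 (CD)
  95 contains 1×90 (XC)
  5 contains 1×5 (V)

CDXCV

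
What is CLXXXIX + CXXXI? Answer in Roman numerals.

CLXXXIX = 189
CXXXI = 131
189 + 131 = 320

CCCXX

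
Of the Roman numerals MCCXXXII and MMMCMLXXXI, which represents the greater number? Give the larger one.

MCCXXXII = 1232
MMMCMLXXXI = 3981
3981 is larger

MMMCMLXXXI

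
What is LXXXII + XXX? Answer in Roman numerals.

LXXXII = 82
XXX = 30
82 + 30 = 112

CXII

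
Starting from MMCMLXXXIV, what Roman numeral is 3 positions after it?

MMCMLXXXIV = 2984
2984 + 3 = 2987

MMCMLXXXVII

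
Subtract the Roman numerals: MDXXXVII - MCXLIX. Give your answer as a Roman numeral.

MDXXXVII = 1537
MCXLIX = 1149
1537 - 1149 = 388

CCCLXXXVIII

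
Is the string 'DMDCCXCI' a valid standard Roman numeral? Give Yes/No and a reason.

'DMDCCXCI': D should not appear more than once

No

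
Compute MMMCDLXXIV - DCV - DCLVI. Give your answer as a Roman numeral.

MMMCDLXXIV = 3474, DCV = 605, DCLVI = 656
3474 - 605 = 2869
2869 - 656 = 2213

MMCCXIII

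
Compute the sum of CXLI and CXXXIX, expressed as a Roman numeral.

CXLI = 141
CXXXIX = 139
141 + 139 = 280

CCLXXX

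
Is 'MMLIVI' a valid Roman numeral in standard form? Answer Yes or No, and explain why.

'MMLIVI': I cannot come right after the subtractive pair IV: once I is subtracted in IV, the next symbol must be smaller than I

No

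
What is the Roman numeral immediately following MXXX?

MXXX = 1030; next is 1031

MXXXI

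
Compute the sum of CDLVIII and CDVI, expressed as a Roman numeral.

CDLVIII = 458
CDVI = 406
458 + 406 = 864

DCCCLXIV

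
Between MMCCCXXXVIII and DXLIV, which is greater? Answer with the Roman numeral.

MMCCCXXXVIII = 2338
DXLIV = 544
2338 is larger

MMCCCXXXVIII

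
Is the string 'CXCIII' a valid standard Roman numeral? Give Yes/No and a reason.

'CXCIII': Check the rules: uses only the symbols I, V, X, L, C, D, M; no symbol is repeated more than three times in a row; V, L and D each appear at most once; the only place a smaller symbol precedes a larger one is the allowed subtractive pair XC, the symbol right after such a pair (if any) is smaller than the pair's first symbol, and otherwise the values never increase from left to right. Value: C (100) + XC (90) + I (1) + I (1) + I (1) = 193. So it is a valid standard Roman numeral.

Yes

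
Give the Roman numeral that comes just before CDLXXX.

CDLXXX = 480, so the previous integer is 480 - 1 = 479

CDLXXIX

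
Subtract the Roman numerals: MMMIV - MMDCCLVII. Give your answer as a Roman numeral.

MMMIV = 3004
MMDCCLVII = 2757
3004 - 2757 = 247

CCXLVII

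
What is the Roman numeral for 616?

Convert 616 to Roman numerals:
  616 contains 1×500 (D)
  116 contains 1×100 (C)
  16 contains 1×10 (X)
  6 contains 1×5 (V)
  1 contains 1×1 (I)

DCXVI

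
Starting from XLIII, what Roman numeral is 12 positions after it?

XLIII = 43
43 + 12 = 55

LV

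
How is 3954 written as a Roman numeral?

Convert 3954 to Roman numerals:
  3954 contains 3×1000 (MMM)
  954 contains 1×900 (CM)
  54 contains 1×50 (L)
  4 contains 1×4 (IV)

MMMCMLIV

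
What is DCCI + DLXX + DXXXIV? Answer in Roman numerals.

DCCI = 701, DLXX = 570, DXXXIV = 534
701 + 570 = 1271
1271 + 534 = 1805

MDCCCV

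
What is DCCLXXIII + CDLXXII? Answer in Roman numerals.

DCCLXXIII = 773
CDLXXII = 472
773 + 472 = 1245

MCCXLV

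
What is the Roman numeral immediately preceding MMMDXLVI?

MMMDXLVI = 3546, so the previous integer is 3546 - 1 = 3545

MMMDXLV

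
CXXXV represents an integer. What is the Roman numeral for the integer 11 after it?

CXXXV = 135
135 + 11 = 146

CXLVI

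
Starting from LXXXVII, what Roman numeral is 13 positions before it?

LXXXVII = 87
87 - 13 = 74

LXXIV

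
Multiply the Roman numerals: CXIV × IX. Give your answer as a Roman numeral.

CXIV = 114
IX = 9
114 × 9 = 1026

MXXVI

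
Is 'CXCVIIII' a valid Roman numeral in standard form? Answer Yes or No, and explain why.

'CXCVIIII': More than 3 consecutive I's

No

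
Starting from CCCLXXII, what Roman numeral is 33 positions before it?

CCCLXXII = 372
372 - 33 = 339

CCCXXXIX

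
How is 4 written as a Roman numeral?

Convert 4 to Roman numerals:
  4 contains 1×4 (IV)

IV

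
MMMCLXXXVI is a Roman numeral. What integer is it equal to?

MMMCLXXXVI: M=1000, M=1000, M=1000, C=100, L=50, X=10, X=10, X=10, V=5, I=1
1000 + 1000 + 1000 + 100 + 50 + 10 + 10 + 10 + 5 + 1 = 3186

3186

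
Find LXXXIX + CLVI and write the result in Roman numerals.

LXXXIX = 89
CLVI = 156
89 + 156 = 245

CCXLV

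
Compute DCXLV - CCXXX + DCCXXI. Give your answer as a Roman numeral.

DCXLV = 645, CCXXX = 230, DCCXXI = 721
645 - 230 = 415
415 + 721 = 1136

MCXXXVI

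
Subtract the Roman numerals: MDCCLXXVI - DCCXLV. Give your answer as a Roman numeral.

MDCCLXXVI = 1776
DCCXLV = 745
1776 - 745 = 1031

MXXXI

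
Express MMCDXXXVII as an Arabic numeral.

MMCDXXXVII: M=1000, M=1000, CD=400, X=10, X=10, X=10, V=5, I=1, I=1
1000 + 1000 + 400 + 10 + 10 + 10 + 5 + 1 + 1 = 2437

2437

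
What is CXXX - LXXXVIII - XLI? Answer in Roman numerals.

CXXX = 130, LXXXVIII = 88, XLI = 41
130 - 88 = 42
42 - 41 = 1

I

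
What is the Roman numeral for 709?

Convert 709 to Roman numerals:
  709 contains 1×500 (D)
  209 contains 2×100 (CC)
  9 contains 1×9 (IX)

DCCIX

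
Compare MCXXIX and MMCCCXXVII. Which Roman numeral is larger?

MCXXIX = 1129
MMCCCXXVII = 2327
2327 is larger

MMCCCXXVII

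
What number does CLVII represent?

CLVII: C=100, L=50, V=5, I=1, I=1
100 + 50 + 5 + 1 + 1 = 157

157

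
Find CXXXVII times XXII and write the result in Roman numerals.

CXXXVII = 137
XXII = 22
137 × 22 = 3014

MMMXIV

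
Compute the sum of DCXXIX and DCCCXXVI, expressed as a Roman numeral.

DCXXIX = 629
DCCCXXVI = 826
629 + 826 = 1455

MCDLV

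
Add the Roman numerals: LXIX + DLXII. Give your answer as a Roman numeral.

LXIX = 69
DLXII = 562
69 + 562 = 631

DCXXXI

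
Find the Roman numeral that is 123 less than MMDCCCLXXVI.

MMDCCCLXXVI = 2876
2876 - 123 = 2753

MMDCCLIII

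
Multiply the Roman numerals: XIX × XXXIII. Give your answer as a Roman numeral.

XIX = 19
XXXIII = 33
19 × 33 = 627

DCXXVII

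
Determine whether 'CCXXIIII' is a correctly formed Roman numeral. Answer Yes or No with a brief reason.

'CCXXIIII': More than 3 consecutive I's

No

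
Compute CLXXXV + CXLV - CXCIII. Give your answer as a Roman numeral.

CLXXXV = 185, CXLV = 145, CXCIII = 193
185 + 145 = 330
330 - 193 = 137

CXXXVII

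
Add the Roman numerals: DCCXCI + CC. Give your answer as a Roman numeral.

DCCXCI = 791
CC = 200
791 + 200 = 991

CMXCI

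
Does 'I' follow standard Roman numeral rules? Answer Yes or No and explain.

'I': Check the rules: uses only the symbols I, V, X, L, C, D, M; no symbol is repeated more than three times in a row; V, L and D each appear at most once; no smaller symbol precedes a larger one (values never increase from left to right). Value: I = 1. So it is a valid standard Roman numeral.

Yes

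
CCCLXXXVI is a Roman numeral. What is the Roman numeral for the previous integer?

CCCLXXXVI = 386, so the previous integer is 386 - 1 = 385

CCCLXXXV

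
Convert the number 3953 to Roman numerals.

Convert 3953 to Roman numerals:
  3953 contains 3×1000 (MMM)
  953 contains 1×900 (CM)
  53 contains 1×50 (L)
  3 contains 3×1 (III)

MMMCMLIII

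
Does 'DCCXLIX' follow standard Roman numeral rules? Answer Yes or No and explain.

'DCCXLIX': Check the rules: uses only the symbols I, V, X, L, C, D, M; no symbol is repeated more than three times in a row; V, L and D each appear at most once; the only places a smaller symbol precedes a larger one are the allowed subtractive pairs XL, IX, the symbol right after such a pair (if any) is smaller than the pair's first symbol, and otherwise the values never increase from left to right. Value: D (500) + C (100) + C (100) + XL (40) + IX (9) = 749. So it is a valid standard Roman numeral.

Yes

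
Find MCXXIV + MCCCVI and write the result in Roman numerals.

MCXXIV = 1124
MCCCVI = 1306
1124 + 1306 = 2430

MMCDXXX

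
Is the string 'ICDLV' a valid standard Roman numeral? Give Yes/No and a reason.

'ICDLV': Invalid subtractive combination: IC

No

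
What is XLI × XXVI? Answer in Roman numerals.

XLI = 41
XXVI = 26
41 × 26 = 1066

MLXVI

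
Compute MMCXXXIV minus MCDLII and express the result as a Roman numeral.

MMCXXXIV = 2134
MCDLII = 1452
2134 - 1452 = 682

DCLXXXII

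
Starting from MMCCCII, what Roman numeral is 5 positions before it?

MMCCCII = 2302
2302 - 5 = 2297

MMCCXCVII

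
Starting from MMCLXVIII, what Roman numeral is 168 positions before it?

MMCLXVIII = 2168
2168 - 168 = 2000

MM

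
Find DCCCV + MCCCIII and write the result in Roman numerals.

DCCCV = 805
MCCCIII = 1303
805 + 1303 = 2108

MMCVIII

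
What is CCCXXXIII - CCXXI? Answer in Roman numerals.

CCCXXXIII = 333
CCXXI = 221
333 - 221 = 112

CXII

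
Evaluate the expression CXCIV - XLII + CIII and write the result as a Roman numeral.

CXCIV = 194, XLII = 42, CIII = 103
194 - 42 = 152
152 + 103 = 255

CCLV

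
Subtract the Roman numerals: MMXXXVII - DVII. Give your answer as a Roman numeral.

MMXXXVII = 2037
DVII = 507
2037 - 507 = 1530

MDXXX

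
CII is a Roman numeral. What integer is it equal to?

CII: C=100, I=1, I=1
100 + 1 + 1 = 102

102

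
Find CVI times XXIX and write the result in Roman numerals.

CVI = 106
XXIX = 29
106 × 29 = 3074

MMMLXXIV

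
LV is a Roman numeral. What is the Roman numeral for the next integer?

LV = 55; next is 56

LVI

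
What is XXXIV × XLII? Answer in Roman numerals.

XXXIV = 34
XLII = 42
34 × 42 = 1428

MCDXXVIII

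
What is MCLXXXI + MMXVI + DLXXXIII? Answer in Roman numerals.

MCLXXXI = 1181, MMXVI = 2016, DLXXXIII = 583
1181 + 2016 = 3197
3197 + 583 = 3780

MMMDCCLXXX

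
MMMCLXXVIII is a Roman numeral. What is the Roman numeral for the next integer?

MMMCLXXVIII = 3178; next is 3179

MMMCLXXIX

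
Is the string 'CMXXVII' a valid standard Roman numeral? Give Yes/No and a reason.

'CMXXVII': Check the rules: uses only the symbols I, V, X, L, C, D, M; no symbol is repeated more than three times in a row; V, L and D each appear at most once; the only place a smaller symbol precedes a larger one is the allowed subtractive pair CM, the symbol right after such a pair (if any) is smaller than the pair's first symbol, and otherwise the values never increase from left to right. Value: CM (900) + X (10) + X (10) + V (5) + I (1) + I (1) = 927. So it is a valid standard Roman numeral.

Yes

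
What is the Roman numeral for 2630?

Convert 2630 to Roman numerals:
  2630 contains 2×1000 (MM)
  630 contains 1×500 (D)
  130 contains 1×100 (C)
  30 contains 3×10 (XXX)

MMDCXXX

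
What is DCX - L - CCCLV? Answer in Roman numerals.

DCX = 610, L = 50, CCCLV = 355
610 - 50 = 560
560 - 355 = 205

CCV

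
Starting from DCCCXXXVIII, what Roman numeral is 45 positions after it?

DCCCXXXVIII = 838
838 + 45 = 883

DCCCLXXXIII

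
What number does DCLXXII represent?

DCLXXII: D=500, C=100, L=50, X=10, X=10, I=1, I=1
500 + 100 + 50 + 10 + 10 + 1 + 1 = 672

672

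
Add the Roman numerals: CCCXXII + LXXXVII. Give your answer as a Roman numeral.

CCCXXII = 322
LXXXVII = 87
322 + 87 = 409

CDIX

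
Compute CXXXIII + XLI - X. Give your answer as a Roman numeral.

CXXXIII = 133, XLI = 41, X = 10
133 + 41 = 174
174 - 10 = 164

CLXIV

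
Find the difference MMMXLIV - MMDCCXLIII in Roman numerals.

MMMXLIV = 3044
MMDCCXLIII = 2743
3044 - 2743 = 301

CCCI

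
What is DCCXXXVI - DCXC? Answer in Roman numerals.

DCCXXXVI = 736
DCXC = 690
736 - 690 = 46

XLVI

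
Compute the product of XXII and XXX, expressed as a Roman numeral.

XXII = 22
XXX = 30
22 × 30 = 660

DCLX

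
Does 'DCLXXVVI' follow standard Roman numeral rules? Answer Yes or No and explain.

'DCLXXVVI': V should not appear more than once

No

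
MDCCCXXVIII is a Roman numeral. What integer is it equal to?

MDCCCXXVIII: M=1000, D=500, C=100, C=100, C=100, X=10, X=10, V=5, I=1, I=1, I=1
1000 + 500 + 100 + 100 + 100 + 10 + 10 + 5 + 1 + 1 + 1 = 1828

1828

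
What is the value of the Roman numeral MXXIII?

MXXIII: M=1000, X=10, X=10, I=1, I=1, I=1
1000 + 10 + 10 + 1 + 1 + 1 = 1023

1023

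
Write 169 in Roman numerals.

Convert 169 to Roman numerals:
  169 contains 1×100 (C)
  69 contains 1×50 (L)
  19 contains 1×10 (X)
  9 contains 1×9 (IX)

CLXIX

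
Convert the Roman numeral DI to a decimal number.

DI: D=500, I=1
500 + 1 = 501

501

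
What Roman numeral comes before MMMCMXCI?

MMMCMXCI = 3991; previous is 3990

MMMCMXC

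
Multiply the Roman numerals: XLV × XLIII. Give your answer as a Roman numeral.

XLV = 45
XLIII = 43
45 × 43 = 1935

MCMXXXV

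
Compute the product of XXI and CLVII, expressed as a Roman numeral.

XXI = 21
CLVII = 157
21 × 157 = 3297

MMMCCXCVII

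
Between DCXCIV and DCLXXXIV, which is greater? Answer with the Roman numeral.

DCXCIV = 694
DCLXXXIV = 684
694 is larger

DCXCIV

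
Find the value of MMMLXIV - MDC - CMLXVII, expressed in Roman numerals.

MMMLXIV = 3064, MDC = 1600, CMLXVII = 967
3064 - 1600 = 1464
1464 - 967 = 497

CDXCVII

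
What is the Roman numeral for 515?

Convert 515 to Roman numerals:
  515 contains 1×500 (D)
  15 contains 1×10 (X)
  5 contains 1×5 (V)

DXV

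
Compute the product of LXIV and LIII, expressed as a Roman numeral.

LXIV = 64
LIII = 53
64 × 53 = 3392

MMMCCCXCII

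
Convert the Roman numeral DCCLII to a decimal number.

DCCLII: D=500, C=100, C=100, L=50, I=1, I=1
500 + 100 + 100 + 50 + 1 + 1 = 752

752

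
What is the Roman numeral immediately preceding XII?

XII = 12, so the previous integer is 12 - 1 = 11

XI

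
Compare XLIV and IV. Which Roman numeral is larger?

XLIV = 44
IV = 4
44 is larger

XLIV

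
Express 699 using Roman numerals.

Convert 699 to Roman numerals:
  699 contains 1×500 (D)
  199 contains 1×100 (C)
  99 contains 1×90 (XC)
  9 contains 1×9 (IX)

DCXCIX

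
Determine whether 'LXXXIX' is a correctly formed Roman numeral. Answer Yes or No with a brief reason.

'LXXXIX': Check the rules: uses only the symbols I, V, X, L, C, D, M; no symbol is repeated more than three times in a row; V, L and D each appear at most once; the only place a smaller symbol precedes a larger one is the allowed subtractive pair IX, the symbol right after such a pair (if any) is smaller than the pair's first symbol, and otherwise the values never increase from left to right. Value: L (50) + X (10) + X (10) + X (10) + IX (9) = 89. So it is a valid standard Roman numeral.

Yes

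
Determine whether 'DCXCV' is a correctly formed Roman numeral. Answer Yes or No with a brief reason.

'DCXCV': Check the rules: uses only the symbols I, V, X, L, C, D, M; no symbol is repeated more than three times in a row; V, L and D each appear at most once; the only place a smaller symbol precedes a larger one is the allowed subtractive pair XC, the symbol right after such a pair (if any) is smaller than the pair's first symbol, and otherwise the values never increase from left to right. Value: D (500) + C (100) + XC (90) + V (5) = 695. So it is a valid standard Roman numeral.

Yes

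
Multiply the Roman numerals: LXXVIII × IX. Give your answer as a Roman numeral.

LXXVIII = 78
IX = 9
78 × 9 = 702

DCCII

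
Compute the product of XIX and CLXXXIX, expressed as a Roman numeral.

XIX = 19
CLXXXIX = 189
19 × 189 = 3591

MMMDXCI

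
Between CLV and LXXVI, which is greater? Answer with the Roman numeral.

CLV = 155
LXXVI = 76
155 is larger

CLV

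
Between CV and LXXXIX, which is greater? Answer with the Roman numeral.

CV = 105
LXXXIX = 89
105 is larger

CV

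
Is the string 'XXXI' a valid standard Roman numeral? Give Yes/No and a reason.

'XXXI': Check the rules: uses only the symbols I, V, X, L, C, D, M; no symbol is repeated more than three times in a row; V, L and D each appear at most once; no smaller symbol precedes a larger one (values never increase from left to right). Value: X (10) + X (10) + X (10) + I (1) = 31. So it is a valid standard Roman numeral.

Yes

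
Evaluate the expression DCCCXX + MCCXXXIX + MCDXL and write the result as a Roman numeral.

DCCCXX = 820, MCCXXXIX = 1239, MCDXL = 1440
820 + 1239 = 2059
2059 + 1440 = 3499

MMMCDXCIX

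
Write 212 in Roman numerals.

Convert 212 to Roman numerals:
  212 contains 2×100 (CC)
  12 contains 1×10 (X)
  2 contains 2×1 (II)

CCXII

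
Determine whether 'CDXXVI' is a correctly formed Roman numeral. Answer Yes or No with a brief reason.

'CDXXVI': Check the rules: uses only the symbols I, V, X, L, C, D, M; no symbol is repeated more than three times in a row; V, L and D each appear at most once; the only place a smaller symbol precedes a larger one is the allowed subtractive pair CD, the symbol right after such a pair (if any) is smaller than the pair's first symbol, and otherwise the values never increase from left to right. Value: CD (400) + X (10) + X (10) + V (5) + I (1) = 426. So it is a valid standard Roman numeral.

Yes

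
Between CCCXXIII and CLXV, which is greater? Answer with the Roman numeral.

CCCXXIII = 323
CLXV = 165
323 is larger

CCCXXIII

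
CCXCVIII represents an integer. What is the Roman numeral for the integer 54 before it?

CCXCVIII = 298
298 - 54 = 244

CCXLIV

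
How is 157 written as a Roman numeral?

Convert 157 to Roman numerals:
  157 contains 1×100 (C)
  57 contains 1×50 (L)
  7 contains 1×5 (V)
  2 contains 2×1 (II)

CLVII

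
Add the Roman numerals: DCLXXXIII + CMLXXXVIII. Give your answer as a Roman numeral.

DCLXXXIII = 683
CMLXXXVIII = 988
683 + 988 = 1671

MDCLXXI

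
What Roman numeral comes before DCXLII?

DCXLII = 642; previous is 641

DCXLI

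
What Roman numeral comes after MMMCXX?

MMMCXX = 3120, so the next integer is 3120 + 1 = 3121

MMMCXXI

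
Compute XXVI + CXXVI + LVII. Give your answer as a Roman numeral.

XXVI = 26, CXXVI = 126, LVII = 57
26 + 126 = 152
152 + 57 = 209

CCIX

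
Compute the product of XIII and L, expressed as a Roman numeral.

XIII = 13
L = 50
13 × 50 = 650

DCL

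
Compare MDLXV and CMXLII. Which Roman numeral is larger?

MDLXV = 1565
CMXLII = 942
1565 is larger

MDLXV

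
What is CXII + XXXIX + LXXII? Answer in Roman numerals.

CXII = 112, XXXIX = 39, LXXII = 72
112 + 39 = 151
151 + 72 = 223

CCXXIII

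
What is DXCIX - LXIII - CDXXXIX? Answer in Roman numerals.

DXCIX = 599, LXIII = 63, CDXXXIX = 439
599 - 63 = 536
536 - 439 = 97

XCVII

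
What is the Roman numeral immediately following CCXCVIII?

CCXCVIII = 298; next is 299

CCXCIX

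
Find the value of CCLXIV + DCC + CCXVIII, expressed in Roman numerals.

CCLXIV = 264, DCC = 700, CCXVIII = 218
264 + 700 = 964
964 + 218 = 1182

MCLXXXII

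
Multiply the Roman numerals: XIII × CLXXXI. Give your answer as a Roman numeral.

XIII = 13
CLXXXI = 181
13 × 181 = 2353

MMCCCLIII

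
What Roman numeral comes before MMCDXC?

MMCDXC = 2490, so the previous integer is 2490 - 1 = 2489

MMCDLXXXIX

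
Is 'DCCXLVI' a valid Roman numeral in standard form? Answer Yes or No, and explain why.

'DCCXLVI': Check the rules: uses only the symbols I, V, X, L, C, D, M; no symbol is repeated more than three times in a row; V, L and D each appear at most once; the only place a smaller symbol precedes a larger one is the allowed subtractive pair XL, the symbol right after such a pair (if any) is smaller than the pair's first symbol, and otherwise the values never increase from left to right. Value: D (500) + C (100) + C (100) + XL (40) + V (5) + I (1) = 746. So it is a valid standard Roman numeral.

Yes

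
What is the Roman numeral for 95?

Convert 95 to Roman numerals:
  95 contains 1×90 (XC)
  5 contains 1×5 (V)

XCV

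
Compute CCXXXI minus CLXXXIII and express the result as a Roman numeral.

CCXXXI = 231
CLXXXIII = 183
231 - 183 = 48

XLVIII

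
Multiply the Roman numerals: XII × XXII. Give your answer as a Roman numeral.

XII = 12
XXII = 22
12 × 22 = 264

CCLXIV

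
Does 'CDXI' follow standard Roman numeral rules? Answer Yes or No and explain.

'CDXI': Check the rules: uses only the symbols I, V, X, L, C, D, M; no symbol is repeated more than three times in a row; V, L and D each appear at most once; the only place a smaller symbol precedes a larger one is the allowed subtractive pair CD, the symbol right after such a pair (if any) is smaller than the pair's first symbol, and otherwise the values never increase from left to right. Value: CD (400) + X (10) + I (1) = 411. So it is a valid standard Roman numeral.

Yes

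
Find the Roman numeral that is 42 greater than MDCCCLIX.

MDCCCLIX = 1859
1859 + 42 = 1901

MCMI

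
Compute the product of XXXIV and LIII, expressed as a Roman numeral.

XXXIV = 34
LIII = 53
34 × 53 = 1802

MDCCCII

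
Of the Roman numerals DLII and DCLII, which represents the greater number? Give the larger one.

DLII = 552
DCLII = 652
652 is larger

DCLII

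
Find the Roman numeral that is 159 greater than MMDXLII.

MMDXLII = 2542
2542 + 159 = 2701

MMDCCI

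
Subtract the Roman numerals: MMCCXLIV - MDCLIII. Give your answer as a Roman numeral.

MMCCXLIV = 2244
MDCLIII = 1653
2244 - 1653 = 591

DXCI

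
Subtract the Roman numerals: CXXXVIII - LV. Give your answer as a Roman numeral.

CXXXVIII = 138
LV = 55
138 - 55 = 83

LXXXIII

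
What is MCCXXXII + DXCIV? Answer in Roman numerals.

MCCXXXII = 1232
DXCIV = 594
1232 + 594 = 1826

MDCCCXXVI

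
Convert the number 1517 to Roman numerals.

Convert 1517 to Roman numerals:
  1517 contains 1×1000 (M)
  517 contains 1×500 (D)
  17 contains 1×10 (X)
  7 contains 1×5 (V)
  2 contains 2×1 (II)

MDXVII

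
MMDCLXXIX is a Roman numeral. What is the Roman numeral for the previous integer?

MMDCLXXIX = 2679, so the previous integer is 2679 - 1 = 2678

MMDCLXXVIII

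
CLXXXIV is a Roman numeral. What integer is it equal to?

CLXXXIV: C=100, L=50, X=10, X=10, X=10, IV=4
100 + 50 + 10 + 10 + 10 + 4 = 184

184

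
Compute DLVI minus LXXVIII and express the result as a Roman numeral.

DLVI = 556
LXXVIII = 78
556 - 78 = 478

CDLXXVIII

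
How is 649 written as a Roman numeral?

Convert 649 to Roman numerals:
  649 contains 1×500 (D)
  149 contains 1×100 (C)
  49 contains 1×40 (XL)
  9 contains 1×9 (IX)

DCXLIX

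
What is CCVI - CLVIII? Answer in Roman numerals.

CCVI = 206
CLVIII = 158
206 - 158 = 48

XLVIII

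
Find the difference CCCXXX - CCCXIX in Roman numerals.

CCCXXX = 330
CCCXIX = 319
330 - 319 = 11

XI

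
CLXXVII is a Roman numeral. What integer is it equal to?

CLXXVII: C=100, L=50, X=10, X=10, V=5, I=1, I=1
100 + 50 + 10 + 10 + 5 + 1 + 1 = 177

177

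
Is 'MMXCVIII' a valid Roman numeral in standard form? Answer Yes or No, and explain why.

'MMXCVIII': Check the rules: uses only the symbols I, V, X, L, C, D, M; no symbol is repeated more than three times in a row; V, L and D each appear at most once; the only place a smaller symbol precedes a larger one is the allowed subtractive pair XC, the symbol right after such a pair (if any) is smaller than the pair's first symbol, and otherwise the values never increase from left to right. Value: M (1000) + M (1000) + XC (90) + V (5) + I (1) + I (1) + I (1) = 2098. So it is a valid standard Roman numeral.

Yes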